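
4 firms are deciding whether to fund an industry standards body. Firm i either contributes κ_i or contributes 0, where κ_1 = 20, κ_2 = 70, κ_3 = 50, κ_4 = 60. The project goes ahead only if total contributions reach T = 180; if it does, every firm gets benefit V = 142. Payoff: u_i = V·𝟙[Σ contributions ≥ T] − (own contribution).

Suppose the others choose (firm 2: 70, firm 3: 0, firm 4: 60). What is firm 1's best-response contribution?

Others' total = 130. Even contributing 20 gives 150 < 180: no benefit either way.
Best response: 0.

0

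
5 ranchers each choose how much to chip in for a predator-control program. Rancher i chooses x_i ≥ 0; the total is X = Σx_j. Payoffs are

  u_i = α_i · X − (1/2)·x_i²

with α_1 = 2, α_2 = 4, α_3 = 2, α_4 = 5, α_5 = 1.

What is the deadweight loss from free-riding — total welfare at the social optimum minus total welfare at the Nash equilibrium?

Rancher i's FOC: ∂u_i/∂x_i = α_i − x_i = 0, so x_i* = α_i.
NE contributions = (2, 4, 2, 5, 1); X = 14.
W^NE = (Σα)·X − ½Σα_i² = 14² − ½·50 = 171.
Planner sets x_i = Σα_j = 14 for every i, so X^SO = 5·14 = 70.
W^SO = (Σα)·X^SO − ½·5·(Σα)² = (5/2)·14² = 490.
Deadweight loss = W^SO − W^NE = 319.

319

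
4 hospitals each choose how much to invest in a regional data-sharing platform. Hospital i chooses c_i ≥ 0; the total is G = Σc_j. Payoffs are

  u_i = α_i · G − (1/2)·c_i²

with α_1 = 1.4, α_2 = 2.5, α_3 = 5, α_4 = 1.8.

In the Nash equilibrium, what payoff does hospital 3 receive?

Hospital i's FOC: ∂u_i/∂c_i = α_i − c_i = 0, so c_i* = α_i.
NE contributions = (1.4, 2.5, 5, 1.8); G = 10.7.
u_3 = α_3·G − ½·(c_3)² = 5·10.7 − ½·5² = 41.

41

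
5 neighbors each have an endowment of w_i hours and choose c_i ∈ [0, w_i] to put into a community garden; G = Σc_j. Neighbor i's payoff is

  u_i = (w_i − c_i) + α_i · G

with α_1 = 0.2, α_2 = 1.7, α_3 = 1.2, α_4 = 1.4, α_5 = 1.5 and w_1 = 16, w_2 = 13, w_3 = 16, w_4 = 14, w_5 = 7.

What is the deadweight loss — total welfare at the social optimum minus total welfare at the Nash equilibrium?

∂u_i/∂c_i = α_i − 1, so neighbor i contributes w_i if α_i > 1, else 0.
α_i > 1 for i ∈ {2, 3, 4, 5}; NE contributions (0, 13, 16, 14, 7), G = 50.
W^NE = Σw_i − G^NE + (Σα_i)·G^NE = 66 + 5·50 = 316.
Planner: ∂(Σu_j)/∂c_i = Σα_j − 1 = 5 > 0, so everyone contributes w_i; G^SO = 66, W^SO = 66 + 5·66 = 396.
Deadweight loss = 80.

80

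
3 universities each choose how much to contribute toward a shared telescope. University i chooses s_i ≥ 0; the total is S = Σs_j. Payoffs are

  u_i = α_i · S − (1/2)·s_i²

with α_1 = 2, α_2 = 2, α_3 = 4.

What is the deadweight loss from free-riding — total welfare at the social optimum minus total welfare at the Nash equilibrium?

University i's FOC: ∂u_i/∂s_i = α_i − s_i = 0, so s_i* = α_i.
NE contributions = (2, 2, 4); S = 8.
W^NE = (Σα)·S − ½Σα_i² = 8² − ½·24 = 52.
Planner sets s_i = Σα_j = 8 for every i, so S^SO = 3·8 = 24.
W^SO = (Σα)·S^SO − ½·3·(Σα)² = (3/2)·8² = 96.
Deadweight loss = W^SO − W^NE = 44.

44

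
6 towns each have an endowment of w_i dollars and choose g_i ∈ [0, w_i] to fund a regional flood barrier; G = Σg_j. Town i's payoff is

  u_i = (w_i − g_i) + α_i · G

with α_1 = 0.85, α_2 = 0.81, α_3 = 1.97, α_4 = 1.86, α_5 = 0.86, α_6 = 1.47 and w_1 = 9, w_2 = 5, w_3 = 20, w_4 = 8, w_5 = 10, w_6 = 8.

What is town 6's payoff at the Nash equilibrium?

52.92

∂u_i/∂g_i = α_i − 1, so town i contributes w_i if α_i > 1, else 0.
α_i > 1 for i ∈ {3, 4, 6}; NE contributions (0, 0, 20, 8, 0, 8), G = 36.
u_6 = (8 − 8) + 1.47·36 = 52.92.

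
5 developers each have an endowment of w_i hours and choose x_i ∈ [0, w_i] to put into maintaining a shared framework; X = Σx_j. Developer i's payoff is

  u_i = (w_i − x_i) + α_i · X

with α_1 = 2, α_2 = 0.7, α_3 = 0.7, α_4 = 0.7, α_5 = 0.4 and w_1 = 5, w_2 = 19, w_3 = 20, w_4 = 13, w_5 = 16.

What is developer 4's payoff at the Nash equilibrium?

16.5

∂u_i/∂x_i = α_i − 1, so developer i contributes w_i if α_i > 1, else 0.
α_i > 1 for i ∈ {1}; NE contributions (5, 0, 0, 0, 0), X = 5.
u_4 = (13 − 0) + 0.7·5 = 16.5.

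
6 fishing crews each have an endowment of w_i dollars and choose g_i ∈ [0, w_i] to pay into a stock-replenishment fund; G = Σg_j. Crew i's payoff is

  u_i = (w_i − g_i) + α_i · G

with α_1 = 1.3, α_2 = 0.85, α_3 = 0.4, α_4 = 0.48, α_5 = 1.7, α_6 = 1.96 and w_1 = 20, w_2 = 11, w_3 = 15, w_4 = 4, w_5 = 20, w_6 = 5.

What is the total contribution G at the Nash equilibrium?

∂u_i/∂g_i = α_i − 1, so crew i contributes w_i if α_i > 1, else 0.
α_i > 1 for i ∈ {1, 5, 6}; NE contributions (20, 0, 0, 0, 20, 5), G = 45.

45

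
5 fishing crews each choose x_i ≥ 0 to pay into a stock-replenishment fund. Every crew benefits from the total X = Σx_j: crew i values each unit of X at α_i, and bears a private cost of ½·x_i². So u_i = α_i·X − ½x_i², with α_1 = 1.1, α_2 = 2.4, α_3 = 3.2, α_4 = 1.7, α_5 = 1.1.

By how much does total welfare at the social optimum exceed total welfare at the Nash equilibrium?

Crew i's FOC: ∂u_i/∂x_i = α_i − x_i = 0, so x_i* = α_i.
NE contributions = (1.1, 2.4, 3.2, 1.7, 1.1); X = 9.5.
W^NE = (Σα)·X − ½Σα_i² = 9.5² − ½·21.31 = 79.595.
Planner sets x_i = Σα_j = 9.5 for every i, so X^SO = 5·9.5 = 47.5.
W^SO = (Σα)·X^SO − ½·5·(Σα)² = (5/2)·9.5² = 225.625.
Deadweight loss = W^SO − W^NE = 146.03.

146.03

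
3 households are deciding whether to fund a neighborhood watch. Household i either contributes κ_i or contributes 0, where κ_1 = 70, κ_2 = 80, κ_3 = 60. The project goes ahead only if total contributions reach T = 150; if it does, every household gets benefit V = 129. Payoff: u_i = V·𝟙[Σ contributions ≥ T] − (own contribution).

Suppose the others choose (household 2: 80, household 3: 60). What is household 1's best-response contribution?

Others' total = 140. Contributing 70 brings total to 210 ≥ 150: gain V − κ_1 = 59.
Best response: 70.

70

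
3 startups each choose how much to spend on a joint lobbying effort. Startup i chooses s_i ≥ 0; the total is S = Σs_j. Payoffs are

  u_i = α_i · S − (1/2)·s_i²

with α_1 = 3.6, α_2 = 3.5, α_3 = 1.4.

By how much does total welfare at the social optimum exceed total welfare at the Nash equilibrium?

49.71

Startup i's FOC: ∂u_i/∂s_i = α_i − s_i = 0, so s_i* = α_i.
NE contributions = (3.6, 3.5, 1.4); S = 8.5.
W^NE = (Σα)·S − ½Σα_i² = 8.5² − ½·27.17 = 58.665.
Planner sets s_i = Σα_j = 8.5 for every i, so S^SO = 3·8.5 = 25.5.
W^SO = (Σα)·S^SO − ½·3·(Σα)² = (3/2)·8.5² = 108.375.
Deadweight loss = W^SO − W^NE = 49.71.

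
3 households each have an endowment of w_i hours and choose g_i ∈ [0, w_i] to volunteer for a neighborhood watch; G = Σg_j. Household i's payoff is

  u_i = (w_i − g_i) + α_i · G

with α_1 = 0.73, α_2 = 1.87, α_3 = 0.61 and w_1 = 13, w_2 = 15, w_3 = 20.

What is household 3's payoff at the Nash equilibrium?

∂u_i/∂g_i = α_i − 1, so household i contributes w_i if α_i > 1, else 0.
α_i > 1 for i ∈ {2}; NE contributions (0, 15, 0), G = 15.
u_3 = (20 − 0) + 0.61·15 = 29.15.

29.15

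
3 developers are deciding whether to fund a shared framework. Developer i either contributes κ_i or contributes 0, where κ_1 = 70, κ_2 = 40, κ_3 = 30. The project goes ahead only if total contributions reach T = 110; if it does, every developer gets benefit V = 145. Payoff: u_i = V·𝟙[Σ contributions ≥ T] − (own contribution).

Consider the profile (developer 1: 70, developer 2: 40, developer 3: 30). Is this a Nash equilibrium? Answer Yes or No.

Total = 140 ≥ 110: provided.
Developer 1 (pledges 70, payoff 75): dropping to 0 → total 70, payoff 0. No gain.
Developer 2 (pledges 40, payoff 105): dropping to 0 → total 100, payoff 0. No gain.
Developer 3 (pledges 30, payoff 115): dropping to 0 → total 110, payoff 145. Profitable deviation.

No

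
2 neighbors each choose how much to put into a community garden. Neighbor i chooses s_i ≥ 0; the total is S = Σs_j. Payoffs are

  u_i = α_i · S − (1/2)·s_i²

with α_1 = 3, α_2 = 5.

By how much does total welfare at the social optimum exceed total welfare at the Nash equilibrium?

17

Neighbor i's FOC: ∂u_i/∂s_i = α_i − s_i = 0, so s_i* = α_i.
NE contributions = (3, 5); S = 8.
W^NE = (Σα)·S − ½Σα_i² = 8² − ½·34 = 47.
Planner sets s_i = Σα_j = 8 for every i, so S^SO = 2·8 = 16.
W^SO = (Σα)·S^SO − ½·2·(Σα)² = (2/2)·8² = 64.
Deadweight loss = W^SO − W^NE = 17.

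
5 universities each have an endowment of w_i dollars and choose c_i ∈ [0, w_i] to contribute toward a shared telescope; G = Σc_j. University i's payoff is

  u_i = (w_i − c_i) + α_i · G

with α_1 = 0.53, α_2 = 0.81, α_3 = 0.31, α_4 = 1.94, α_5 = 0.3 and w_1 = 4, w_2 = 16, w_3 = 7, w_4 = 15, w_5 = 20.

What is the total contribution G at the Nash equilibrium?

15

∂u_i/∂c_i = α_i − 1, so university i contributes w_i if α_i > 1, else 0.
α_i > 1 for i ∈ {4}; NE contributions (0, 0, 0, 15, 0), G = 15.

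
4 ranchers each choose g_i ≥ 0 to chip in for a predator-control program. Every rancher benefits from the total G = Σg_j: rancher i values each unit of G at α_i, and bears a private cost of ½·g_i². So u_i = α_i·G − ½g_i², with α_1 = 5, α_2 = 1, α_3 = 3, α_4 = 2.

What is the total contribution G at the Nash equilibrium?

11

Rancher i's FOC: ∂u_i/∂g_i = α_i − g_i = 0, so g_i* = α_i.
NE contributions = (5, 1, 3, 2); G = 11.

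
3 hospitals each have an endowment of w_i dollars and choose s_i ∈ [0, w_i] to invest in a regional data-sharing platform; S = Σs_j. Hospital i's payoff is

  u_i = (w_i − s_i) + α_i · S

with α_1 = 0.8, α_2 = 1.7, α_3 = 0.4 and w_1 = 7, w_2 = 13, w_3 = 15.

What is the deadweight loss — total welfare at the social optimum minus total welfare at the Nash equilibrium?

∂u_i/∂s_i = α_i − 1, so hospital i contributes w_i if α_i > 1, else 0.
α_i > 1 for i ∈ {2}; NE contributions (0, 13, 0), S = 13.
W^NE = Σw_i − S^NE + (Σα_i)·S^NE = 35 + 1.9·13 = 59.7.
Planner: ∂(Σu_j)/∂s_i = Σα_j − 1 = 1.9 > 0, so everyone contributes w_i; S^SO = 35, W^SO = 35 + 1.9·35 = 101.5.
Deadweight loss = 41.8.

41.8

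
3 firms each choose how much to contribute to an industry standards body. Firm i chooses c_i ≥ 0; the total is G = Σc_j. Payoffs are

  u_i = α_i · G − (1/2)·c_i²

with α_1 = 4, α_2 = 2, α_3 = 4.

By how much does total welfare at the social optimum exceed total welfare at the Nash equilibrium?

68

Firm i's FOC: ∂u_i/∂c_i = α_i − c_i = 0, so c_i* = α_i.
NE contributions = (4, 2, 4); G = 10.
W^NE = (Σα)·G − ½Σα_i² = 10² − ½·36 = 82.
Planner sets c_i = Σα_j = 10 for every i, so G^SO = 3·10 = 30.
W^SO = (Σα)·G^SO − ½·3·(Σα)² = (3/2)·10² = 150.
Deadweight loss = W^SO − W^NE = 68.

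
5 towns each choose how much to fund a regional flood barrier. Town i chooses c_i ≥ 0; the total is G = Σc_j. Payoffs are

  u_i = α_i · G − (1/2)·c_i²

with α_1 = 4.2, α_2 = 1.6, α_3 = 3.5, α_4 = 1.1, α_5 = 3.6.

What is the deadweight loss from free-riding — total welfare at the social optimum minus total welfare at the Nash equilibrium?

Town i's FOC: ∂u_i/∂c_i = α_i − c_i = 0, so c_i* = α_i.
NE contributions = (4.2, 1.6, 3.5, 1.1, 3.6); G = 14.
W^NE = (Σα)·G − ½Σα_i² = 14² − ½·46.62 = 172.69.
Planner sets c_i = Σα_j = 14 for every i, so G^SO = 5·14 = 70.
W^SO = (Σα)·G^SO − ½·5·(Σα)² = (5/2)·14² = 490.
Deadweight loss = W^SO − W^NE = 317.31.

317.31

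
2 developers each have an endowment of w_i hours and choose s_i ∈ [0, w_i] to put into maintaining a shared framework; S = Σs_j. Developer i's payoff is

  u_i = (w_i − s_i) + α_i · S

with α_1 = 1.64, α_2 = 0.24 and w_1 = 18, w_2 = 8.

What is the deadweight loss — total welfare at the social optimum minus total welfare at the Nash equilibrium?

7.04

∂u_i/∂s_i = α_i − 1, so developer i contributes w_i if α_i > 1, else 0.
α_i > 1 for i ∈ {1}; NE contributions (18, 0), S = 18.
W^NE = Σw_i − S^NE + (Σα_i)·S^NE = 26 + 0.88·18 = 41.84.
Planner: ∂(Σu_j)/∂s_i = Σα_j − 1 = 0.88 > 0, so everyone contributes w_i; S^SO = 26, W^SO = 26 + 0.88·26 = 48.88.
Deadweight loss = 7.04.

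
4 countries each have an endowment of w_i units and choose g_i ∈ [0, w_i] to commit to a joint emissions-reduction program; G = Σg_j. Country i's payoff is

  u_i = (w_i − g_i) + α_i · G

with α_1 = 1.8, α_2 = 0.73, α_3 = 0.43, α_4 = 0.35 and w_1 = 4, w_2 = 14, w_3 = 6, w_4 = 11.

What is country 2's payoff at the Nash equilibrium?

16.92

∂u_i/∂g_i = α_i − 1, so country i contributes w_i if α_i > 1, else 0.
α_i > 1 for i ∈ {1}; NE contributions (4, 0, 0, 0), G = 4.
u_2 = (14 − 0) + 0.73·4 = 16.92.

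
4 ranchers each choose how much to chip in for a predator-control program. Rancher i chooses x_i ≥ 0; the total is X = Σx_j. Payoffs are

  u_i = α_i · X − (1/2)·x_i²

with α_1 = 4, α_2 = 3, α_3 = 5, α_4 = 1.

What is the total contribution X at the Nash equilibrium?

13

Rancher i's FOC: ∂u_i/∂x_i = α_i − x_i = 0, so x_i* = α_i.
NE contributions = (4, 3, 5, 1); X = 13.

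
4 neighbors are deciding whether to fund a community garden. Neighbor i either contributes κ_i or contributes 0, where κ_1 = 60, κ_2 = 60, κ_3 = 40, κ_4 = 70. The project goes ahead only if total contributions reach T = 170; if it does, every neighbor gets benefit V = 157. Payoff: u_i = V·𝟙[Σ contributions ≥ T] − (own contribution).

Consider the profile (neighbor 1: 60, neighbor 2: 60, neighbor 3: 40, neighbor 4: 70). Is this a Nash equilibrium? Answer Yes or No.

No

Total = 230 ≥ 170: provided.
Neighbor 1 (pledges 60, payoff 97): dropping to 0 → total 170, payoff 157. Profitable deviation.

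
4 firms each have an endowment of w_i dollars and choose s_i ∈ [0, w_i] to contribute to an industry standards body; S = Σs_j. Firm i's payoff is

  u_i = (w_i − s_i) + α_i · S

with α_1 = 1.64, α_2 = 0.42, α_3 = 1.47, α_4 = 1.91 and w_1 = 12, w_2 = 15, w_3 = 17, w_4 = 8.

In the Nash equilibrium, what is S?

37

∂u_i/∂s_i = α_i − 1, so firm i contributes w_i if α_i > 1, else 0.
α_i > 1 for i ∈ {1, 3, 4}; NE contributions (12, 0, 17, 8), S = 37.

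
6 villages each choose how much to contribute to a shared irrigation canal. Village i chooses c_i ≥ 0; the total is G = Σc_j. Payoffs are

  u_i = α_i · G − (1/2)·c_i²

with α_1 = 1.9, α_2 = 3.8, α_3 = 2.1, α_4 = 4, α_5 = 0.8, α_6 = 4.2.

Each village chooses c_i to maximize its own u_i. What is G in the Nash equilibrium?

Village i's FOC: ∂u_i/∂c_i = α_i − c_i = 0, so c_i* = α_i.
NE contributions = (1.9, 3.8, 2.1, 4, 0.8, 4.2); G = 16.8.

16.8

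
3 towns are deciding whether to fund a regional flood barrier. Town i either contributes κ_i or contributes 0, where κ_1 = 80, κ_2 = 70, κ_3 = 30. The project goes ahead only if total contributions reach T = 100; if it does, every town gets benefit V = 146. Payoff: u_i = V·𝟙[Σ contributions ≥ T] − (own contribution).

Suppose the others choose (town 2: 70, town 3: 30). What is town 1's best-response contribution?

0

Others' total = 100 ≥ 100; contributing adds cost 80 for no extra benefit.
Best response: 0.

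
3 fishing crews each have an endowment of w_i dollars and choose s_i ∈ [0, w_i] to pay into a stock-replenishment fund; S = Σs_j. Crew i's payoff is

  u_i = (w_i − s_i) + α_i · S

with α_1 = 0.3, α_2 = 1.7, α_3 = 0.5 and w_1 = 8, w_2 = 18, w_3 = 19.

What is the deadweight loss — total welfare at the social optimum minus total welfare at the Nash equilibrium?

40.5

∂u_i/∂s_i = α_i − 1, so crew i contributes w_i if α_i > 1, else 0.
α_i > 1 for i ∈ {2}; NE contributions (0, 18, 0), S = 18.
W^NE = Σw_i − S^NE + (Σα_i)·S^NE = 45 + 1.5·18 = 72.
Planner: ∂(Σu_j)/∂s_i = Σα_j − 1 = 1.5 > 0, so everyone contributes w_i; S^SO = 45, W^SO = 45 + 1.5·45 = 112.5.
Deadweight loss = 40.5.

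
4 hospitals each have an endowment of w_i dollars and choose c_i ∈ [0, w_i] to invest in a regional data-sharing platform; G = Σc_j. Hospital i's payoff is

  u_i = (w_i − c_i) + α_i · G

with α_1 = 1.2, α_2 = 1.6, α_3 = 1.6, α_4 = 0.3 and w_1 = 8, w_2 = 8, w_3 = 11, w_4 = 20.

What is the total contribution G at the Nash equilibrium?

27

∂u_i/∂c_i = α_i − 1, so hospital i contributes w_i if α_i > 1, else 0.
α_i > 1 for i ∈ {1, 2, 3}; NE contributions (8, 8, 11, 0), G = 27.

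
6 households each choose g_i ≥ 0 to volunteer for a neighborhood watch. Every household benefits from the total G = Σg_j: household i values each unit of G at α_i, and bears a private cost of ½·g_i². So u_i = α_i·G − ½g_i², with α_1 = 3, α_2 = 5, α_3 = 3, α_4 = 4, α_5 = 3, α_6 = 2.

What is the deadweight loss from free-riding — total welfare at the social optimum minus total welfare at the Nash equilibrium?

Household i's FOC: ∂u_i/∂g_i = α_i − g_i = 0, so g_i* = α_i.
NE contributions = (3, 5, 3, 4, 3, 2); G = 20.
W^NE = (Σα)·G − ½Σα_i² = 20² − ½·72 = 364.
Planner sets g_i = Σα_j = 20 for every i, so G^SO = 6·20 = 120.
W^SO = (Σα)·G^SO − ½·6·(Σα)² = (6/2)·20² = 1200.
Deadweight loss = W^SO − W^NE = 836.

836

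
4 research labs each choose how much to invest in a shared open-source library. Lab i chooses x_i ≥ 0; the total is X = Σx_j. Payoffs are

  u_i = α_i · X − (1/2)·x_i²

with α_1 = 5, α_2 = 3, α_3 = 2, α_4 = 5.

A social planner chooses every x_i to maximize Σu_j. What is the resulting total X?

Planner FOC: ∂(Σu_j)/∂x_i = (Σα_j) − x_i = 0, so x_i^SO = Σα_j = 15 for every i; X^SO = 60.

60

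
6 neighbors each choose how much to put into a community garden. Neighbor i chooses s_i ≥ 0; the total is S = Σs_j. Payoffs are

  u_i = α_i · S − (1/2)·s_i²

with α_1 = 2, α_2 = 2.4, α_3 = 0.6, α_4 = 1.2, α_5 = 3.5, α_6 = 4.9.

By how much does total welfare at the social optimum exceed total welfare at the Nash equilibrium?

450.23

Neighbor i's FOC: ∂u_i/∂s_i = α_i − s_i = 0, so s_i* = α_i.
NE contributions = (2, 2.4, 0.6, 1.2, 3.5, 4.9); S = 14.6.
W^NE = (Σα)·S − ½Σα_i² = 14.6² − ½·47.82 = 189.25.
Planner sets s_i = Σα_j = 14.6 for every i, so S^SO = 6·14.6 = 87.6.
W^SO = (Σα)·S^SO − ½·6·(Σα)² = (6/2)·14.6² = 639.48.
Deadweight loss = W^SO − W^NE = 450.23.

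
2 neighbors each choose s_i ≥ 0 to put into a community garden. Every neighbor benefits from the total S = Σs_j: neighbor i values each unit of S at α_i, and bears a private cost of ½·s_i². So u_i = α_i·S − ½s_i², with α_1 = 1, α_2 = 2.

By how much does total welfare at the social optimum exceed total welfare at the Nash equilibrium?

Neighbor i's FOC: ∂u_i/∂s_i = α_i − s_i = 0, so s_i* = α_i.
NE contributions = (1, 2); S = 3.
W^NE = (Σα)·S − ½Σα_i² = 3² − ½·5 = 6.5.
Planner sets s_i = Σα_j = 3 for every i, so S^SO = 2·3 = 6.
W^SO = (Σα)·S^SO − ½·2·(Σα)² = (2/2)·3² = 9.
Deadweight loss = W^SO − W^NE = 2.5.

2.5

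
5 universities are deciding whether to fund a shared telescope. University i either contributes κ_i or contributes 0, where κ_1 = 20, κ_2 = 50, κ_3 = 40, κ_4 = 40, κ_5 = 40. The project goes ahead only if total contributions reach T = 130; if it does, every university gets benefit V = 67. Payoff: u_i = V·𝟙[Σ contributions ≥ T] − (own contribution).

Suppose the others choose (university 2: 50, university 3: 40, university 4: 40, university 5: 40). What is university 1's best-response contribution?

0

Others' total = 170 ≥ 130; contributing adds cost 20 for no extra benefit.
Best response: 0.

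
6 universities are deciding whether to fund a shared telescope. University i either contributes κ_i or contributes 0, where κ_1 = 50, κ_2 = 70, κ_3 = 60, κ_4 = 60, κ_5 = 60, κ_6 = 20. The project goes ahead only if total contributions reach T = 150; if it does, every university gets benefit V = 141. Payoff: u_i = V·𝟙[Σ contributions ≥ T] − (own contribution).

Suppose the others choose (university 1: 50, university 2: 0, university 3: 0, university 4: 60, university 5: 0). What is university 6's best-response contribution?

Others' total = 110. Even contributing 20 gives 130 < 150: no benefit either way.
Best response: 0.

0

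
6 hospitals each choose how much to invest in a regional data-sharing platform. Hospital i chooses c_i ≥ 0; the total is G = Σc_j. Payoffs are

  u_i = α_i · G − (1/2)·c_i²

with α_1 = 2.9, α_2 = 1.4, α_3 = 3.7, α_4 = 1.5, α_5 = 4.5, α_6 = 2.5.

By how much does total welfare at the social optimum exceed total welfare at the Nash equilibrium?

570.905

Hospital i's FOC: ∂u_i/∂c_i = α_i − c_i = 0, so c_i* = α_i.
NE contributions = (2.9, 1.4, 3.7, 1.5, 4.5, 2.5); G = 16.5.
W^NE = (Σα)·G − ½Σα_i² = 16.5² − ½·52.81 = 245.845.
Planner sets c_i = Σα_j = 16.5 for every i, so G^SO = 6·16.5 = 99.
W^SO = (Σα)·G^SO − ½·6·(Σα)² = (6/2)·16.5² = 816.75.
Deadweight loss = W^SO − W^NE = 570.905.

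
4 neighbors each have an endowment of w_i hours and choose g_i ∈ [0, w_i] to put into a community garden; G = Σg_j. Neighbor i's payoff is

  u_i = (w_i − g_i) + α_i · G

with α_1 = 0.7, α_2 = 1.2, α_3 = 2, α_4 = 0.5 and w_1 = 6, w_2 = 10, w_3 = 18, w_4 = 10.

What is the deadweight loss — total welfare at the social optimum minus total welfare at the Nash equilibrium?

54.4

∂u_i/∂g_i = α_i − 1, so neighbor i contributes w_i if α_i > 1, else 0.
α_i > 1 for i ∈ {2, 3}; NE contributions (0, 10, 18, 0), G = 28.
W^NE = Σw_i − G^NE + (Σα_i)·G^NE = 44 + 3.4·28 = 139.2.
Planner: ∂(Σu_j)/∂g_i = Σα_j − 1 = 3.4 > 0, so everyone contributes w_i; G^SO = 44, W^SO = 44 + 3.4·44 = 193.6.
Deadweight loss = 54.4.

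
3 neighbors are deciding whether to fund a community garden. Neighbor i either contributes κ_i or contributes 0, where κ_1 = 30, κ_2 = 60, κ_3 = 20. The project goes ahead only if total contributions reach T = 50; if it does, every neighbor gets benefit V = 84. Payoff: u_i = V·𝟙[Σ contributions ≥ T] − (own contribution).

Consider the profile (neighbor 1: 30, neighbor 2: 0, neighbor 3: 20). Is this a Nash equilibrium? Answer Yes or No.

Yes

Total = 50 ≥ 50: provided.
Neighbor 1 (pledges 30, payoff 54): dropping to 0 → total 20, payoff 0. No gain.
Neighbor 2 (pledges 0, payoff 84): pledging 60 → total 110, payoff 24. No gain.
Neighbor 3 (pledges 20, payoff 64): dropping to 0 → total 30, payoff 0. No gain.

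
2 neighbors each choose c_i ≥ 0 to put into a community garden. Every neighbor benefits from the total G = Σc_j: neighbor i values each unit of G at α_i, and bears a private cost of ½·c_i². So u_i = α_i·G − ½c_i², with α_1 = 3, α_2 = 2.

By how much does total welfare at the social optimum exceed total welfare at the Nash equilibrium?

6.5

Neighbor i's FOC: ∂u_i/∂c_i = α_i − c_i = 0, so c_i* = α_i.
NE contributions = (3, 2); G = 5.
W^NE = (Σα)·G − ½Σα_i² = 5² − ½·13 = 18.5.
Planner sets c_i = Σα_j = 5 for every i, so G^SO = 2·5 = 10.
W^SO = (Σα)·G^SO − ½·2·(Σα)² = (2/2)·5² = 25.
Deadweight loss = W^SO − W^NE = 6.5.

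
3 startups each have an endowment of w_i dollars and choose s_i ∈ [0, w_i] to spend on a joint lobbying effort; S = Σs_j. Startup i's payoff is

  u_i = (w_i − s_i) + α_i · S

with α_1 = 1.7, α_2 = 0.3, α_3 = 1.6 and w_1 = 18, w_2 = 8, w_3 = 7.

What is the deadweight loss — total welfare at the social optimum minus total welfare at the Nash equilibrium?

20.8

∂u_i/∂s_i = α_i − 1, so startup i contributes w_i if α_i > 1, else 0.
α_i > 1 for i ∈ {1, 3}; NE contributions (18, 0, 7), S = 25.
W^NE = Σw_i − S^NE + (Σα_i)·S^NE = 33 + 2.6·25 = 98.
Planner: ∂(Σu_j)/∂s_i = Σα_j − 1 = 2.6 > 0, so everyone contributes w_i; S^SO = 33, W^SO = 33 + 2.6·33 = 118.8.
Deadweight loss = 20.8.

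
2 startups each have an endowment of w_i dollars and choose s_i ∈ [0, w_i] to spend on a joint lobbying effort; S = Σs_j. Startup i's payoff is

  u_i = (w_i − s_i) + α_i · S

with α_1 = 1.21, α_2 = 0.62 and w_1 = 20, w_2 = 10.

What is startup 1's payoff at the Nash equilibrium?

∂u_i/∂s_i = α_i − 1, so startup i contributes w_i if α_i > 1, else 0.
α_i > 1 for i ∈ {1}; NE contributions (20, 0), S = 20.
u_1 = (20 − 20) + 1.21·20 = 24.2.

24.2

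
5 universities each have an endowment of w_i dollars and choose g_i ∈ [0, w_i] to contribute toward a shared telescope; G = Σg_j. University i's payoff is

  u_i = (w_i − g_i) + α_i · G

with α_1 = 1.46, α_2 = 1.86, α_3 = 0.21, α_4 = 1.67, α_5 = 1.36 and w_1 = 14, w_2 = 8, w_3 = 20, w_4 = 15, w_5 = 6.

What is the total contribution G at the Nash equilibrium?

43

∂u_i/∂g_i = α_i − 1, so university i contributes w_i if α_i > 1, else 0.
α_i > 1 for i ∈ {1, 2, 4, 5}; NE contributions (14, 8, 0, 15, 6), G = 43.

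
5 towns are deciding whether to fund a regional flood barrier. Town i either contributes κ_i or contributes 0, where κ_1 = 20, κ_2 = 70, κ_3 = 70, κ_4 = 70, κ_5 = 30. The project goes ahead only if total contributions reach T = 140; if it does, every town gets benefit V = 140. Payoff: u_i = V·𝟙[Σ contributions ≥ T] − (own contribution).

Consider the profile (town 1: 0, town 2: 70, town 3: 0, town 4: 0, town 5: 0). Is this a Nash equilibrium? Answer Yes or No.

No

Total = 70 < 140: not provided.
Town 1 (pledges 0, payoff 0): pledging 20 → total 90, payoff -20. No gain.
Town 2 (pledges 70, payoff -70): dropping to 0 → total 0, payoff 0. Profitable deviation.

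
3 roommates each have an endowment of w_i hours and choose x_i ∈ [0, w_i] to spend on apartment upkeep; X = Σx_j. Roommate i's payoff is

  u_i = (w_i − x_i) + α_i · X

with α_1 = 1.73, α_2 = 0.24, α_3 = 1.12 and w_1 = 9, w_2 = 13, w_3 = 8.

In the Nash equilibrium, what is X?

∂u_i/∂x_i = α_i − 1, so roommate i contributes w_i if α_i > 1, else 0.
α_i > 1 for i ∈ {1, 3}; NE contributions (9, 0, 8), X = 17.

17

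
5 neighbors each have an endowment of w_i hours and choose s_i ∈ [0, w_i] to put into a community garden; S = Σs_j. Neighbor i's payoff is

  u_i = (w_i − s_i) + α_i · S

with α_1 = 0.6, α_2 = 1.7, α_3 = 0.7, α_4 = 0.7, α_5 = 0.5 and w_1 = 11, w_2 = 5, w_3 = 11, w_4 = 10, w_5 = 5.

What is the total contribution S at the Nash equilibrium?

∂u_i/∂s_i = α_i − 1, so neighbor i contributes w_i if α_i > 1, else 0.
α_i > 1 for i ∈ {2}; NE contributions (0, 5, 0, 0, 0), S = 5.

5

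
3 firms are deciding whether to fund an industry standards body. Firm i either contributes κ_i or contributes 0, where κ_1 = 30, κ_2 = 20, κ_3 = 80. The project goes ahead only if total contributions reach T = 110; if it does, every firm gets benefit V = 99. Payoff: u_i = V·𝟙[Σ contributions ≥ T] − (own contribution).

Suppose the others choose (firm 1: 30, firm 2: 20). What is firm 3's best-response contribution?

Others' total = 50. Contributing 80 brings total to 130 ≥ 110: gain V − κ_3 = 19.
Best response: 80.

80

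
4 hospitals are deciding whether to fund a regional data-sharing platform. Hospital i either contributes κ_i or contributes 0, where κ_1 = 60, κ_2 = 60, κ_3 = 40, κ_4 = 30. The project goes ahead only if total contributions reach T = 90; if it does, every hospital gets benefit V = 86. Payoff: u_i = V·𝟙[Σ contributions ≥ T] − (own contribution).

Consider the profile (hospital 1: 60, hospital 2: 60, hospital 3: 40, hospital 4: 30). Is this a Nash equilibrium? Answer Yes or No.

Total = 190 ≥ 90: provided.
Hospital 1 (pledges 60, payoff 26): dropping to 0 → total 130, payoff 86. Profitable deviation.

No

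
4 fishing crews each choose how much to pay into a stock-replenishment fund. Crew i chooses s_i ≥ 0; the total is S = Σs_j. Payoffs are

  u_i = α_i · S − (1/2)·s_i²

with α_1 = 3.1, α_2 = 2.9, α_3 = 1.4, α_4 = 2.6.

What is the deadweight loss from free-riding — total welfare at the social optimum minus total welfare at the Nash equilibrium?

Crew i's FOC: ∂u_i/∂s_i = α_i − s_i = 0, so s_i* = α_i.
NE contributions = (3.1, 2.9, 1.4, 2.6); S = 10.
W^NE = (Σα)·S − ½Σα_i² = 10² − ½·26.74 = 86.63.
Planner sets s_i = Σα_j = 10 for every i, so S^SO = 4·10 = 40.
W^SO = (Σα)·S^SO − ½·4·(Σα)² = (4/2)·10² = 200.
Deadweight loss = W^SO − W^NE = 113.37.

113.37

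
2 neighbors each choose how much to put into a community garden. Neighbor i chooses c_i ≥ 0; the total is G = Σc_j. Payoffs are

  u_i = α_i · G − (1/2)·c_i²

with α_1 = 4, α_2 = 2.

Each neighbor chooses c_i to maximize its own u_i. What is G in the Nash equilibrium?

Neighbor i's FOC: ∂u_i/∂c_i = α_i − c_i = 0, so c_i* = α_i.
NE contributions = (4, 2); G = 6.

6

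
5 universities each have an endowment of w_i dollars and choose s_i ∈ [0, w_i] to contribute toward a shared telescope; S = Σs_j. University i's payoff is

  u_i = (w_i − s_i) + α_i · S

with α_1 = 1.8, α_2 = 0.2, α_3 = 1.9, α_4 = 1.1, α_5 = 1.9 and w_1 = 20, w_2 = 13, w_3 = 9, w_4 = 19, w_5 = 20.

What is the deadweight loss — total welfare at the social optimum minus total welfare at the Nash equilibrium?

76.7

∂u_i/∂s_i = α_i − 1, so university i contributes w_i if α_i > 1, else 0.
α_i > 1 for i ∈ {1, 3, 4, 5}; NE contributions (20, 0, 9, 19, 20), S = 68.
W^NE = Σw_i − S^NE + (Σα_i)·S^NE = 81 + 5.9·68 = 482.2.
Planner: ∂(Σu_j)/∂s_i = Σα_j − 1 = 5.9 > 0, so everyone contributes w_i; S^SO = 81, W^SO = 81 + 5.9·81 = 558.9.
Deadweight loss = 76.7.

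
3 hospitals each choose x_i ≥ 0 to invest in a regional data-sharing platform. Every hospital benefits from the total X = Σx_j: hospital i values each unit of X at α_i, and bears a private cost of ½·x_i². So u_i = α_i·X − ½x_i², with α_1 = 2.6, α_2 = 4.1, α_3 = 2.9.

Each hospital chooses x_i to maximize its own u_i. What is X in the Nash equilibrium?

9.6

Hospital i's FOC: ∂u_i/∂x_i = α_i − x_i = 0, so x_i* = α_i.
NE contributions = (2.6, 4.1, 2.9); X = 9.6.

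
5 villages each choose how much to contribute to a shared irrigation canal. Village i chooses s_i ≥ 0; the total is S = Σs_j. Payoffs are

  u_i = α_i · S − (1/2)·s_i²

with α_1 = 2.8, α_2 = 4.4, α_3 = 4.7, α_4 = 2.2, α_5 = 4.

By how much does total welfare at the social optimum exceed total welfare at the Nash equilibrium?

Village i's FOC: ∂u_i/∂s_i = α_i − s_i = 0, so s_i* = α_i.
NE contributions = (2.8, 4.4, 4.7, 2.2, 4); S = 18.1.
W^NE = (Σα)·S − ½Σα_i² = 18.1² − ½·70.13 = 292.545.
Planner sets s_i = Σα_j = 18.1 for every i, so S^SO = 5·18.1 = 90.5.
W^SO = (Σα)·S^SO − ½·5·(Σα)² = (5/2)·18.1² = 819.025.
Deadweight loss = W^SO − W^NE = 526.48.

526.48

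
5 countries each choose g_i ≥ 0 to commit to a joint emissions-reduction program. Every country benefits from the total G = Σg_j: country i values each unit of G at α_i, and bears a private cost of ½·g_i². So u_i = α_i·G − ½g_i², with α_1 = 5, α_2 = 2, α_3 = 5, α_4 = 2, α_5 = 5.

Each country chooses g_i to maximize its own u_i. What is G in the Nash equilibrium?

19

Country i's FOC: ∂u_i/∂g_i = α_i − g_i = 0, so g_i* = α_i.
NE contributions = (5, 2, 5, 2, 5); G = 19.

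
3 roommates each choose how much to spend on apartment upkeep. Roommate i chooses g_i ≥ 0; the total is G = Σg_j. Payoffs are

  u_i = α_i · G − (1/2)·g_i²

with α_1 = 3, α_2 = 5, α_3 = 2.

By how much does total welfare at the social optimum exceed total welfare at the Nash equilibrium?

Roommate i's FOC: ∂u_i/∂g_i = α_i − g_i = 0, so g_i* = α_i.
NE contributions = (3, 5, 2); G = 10.
W^NE = (Σα)·G − ½Σα_i² = 10² − ½·38 = 81.
Planner sets g_i = Σα_j = 10 for every i, so G^SO = 3·10 = 30.
W^SO = (Σα)·G^SO − ½·3·(Σα)² = (3/2)·10² = 150.
Deadweight loss = W^SO − W^NE = 69.

69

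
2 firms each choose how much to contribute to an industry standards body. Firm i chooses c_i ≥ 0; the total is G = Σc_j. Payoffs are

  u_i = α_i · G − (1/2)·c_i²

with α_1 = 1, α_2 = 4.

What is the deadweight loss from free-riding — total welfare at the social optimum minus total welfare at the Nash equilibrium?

8.5

Firm i's FOC: ∂u_i/∂c_i = α_i − c_i = 0, so c_i* = α_i.
NE contributions = (1, 4); G = 5.
W^NE = (Σα)·G − ½Σα_i² = 5² − ½·17 = 16.5.
Planner sets c_i = Σα_j = 5 for every i, so G^SO = 2·5 = 10.
W^SO = (Σα)·G^SO − ½·2·(Σα)² = (2/2)·5² = 25.
Deadweight loss = W^SO − W^NE = 8.5.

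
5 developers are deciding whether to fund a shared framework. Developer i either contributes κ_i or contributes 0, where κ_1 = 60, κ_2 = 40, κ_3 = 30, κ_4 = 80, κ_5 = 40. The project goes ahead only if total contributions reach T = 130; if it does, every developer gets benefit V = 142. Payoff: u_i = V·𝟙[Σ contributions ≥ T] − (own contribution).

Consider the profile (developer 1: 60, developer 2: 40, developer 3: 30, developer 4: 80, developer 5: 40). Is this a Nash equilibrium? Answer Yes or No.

No

Total = 250 ≥ 130: provided.
Developer 1 (pledges 60, payoff 82): dropping to 0 → total 190, payoff 142. Profitable deviation.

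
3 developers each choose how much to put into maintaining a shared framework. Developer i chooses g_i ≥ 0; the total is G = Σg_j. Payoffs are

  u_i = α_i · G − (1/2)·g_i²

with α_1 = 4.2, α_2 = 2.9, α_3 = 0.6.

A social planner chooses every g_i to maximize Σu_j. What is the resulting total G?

Planner FOC: ∂(Σu_j)/∂g_i = (Σα_j) − g_i = 0, so g_i^SO = Σα_j = 7.7 for every i; G^SO = 23.1.

23.1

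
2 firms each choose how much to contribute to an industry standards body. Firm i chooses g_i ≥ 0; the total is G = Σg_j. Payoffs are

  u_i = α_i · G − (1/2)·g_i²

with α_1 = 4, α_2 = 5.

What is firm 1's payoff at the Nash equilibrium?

28

Firm i's FOC: ∂u_i/∂g_i = α_i − g_i = 0, so g_i* = α_i.
NE contributions = (4, 5); G = 9.
u_1 = α_1·G − ½·(g_1)² = 4·9 − ½·4² = 28.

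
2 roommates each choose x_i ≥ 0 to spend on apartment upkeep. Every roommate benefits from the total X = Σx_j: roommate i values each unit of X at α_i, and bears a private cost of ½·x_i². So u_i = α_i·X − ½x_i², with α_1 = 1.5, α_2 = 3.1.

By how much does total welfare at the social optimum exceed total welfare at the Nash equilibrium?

5.93

Roommate i's FOC: ∂u_i/∂x_i = α_i − x_i = 0, so x_i* = α_i.
NE contributions = (1.5, 3.1); X = 4.6.
W^NE = (Σα)·X − ½Σα_i² = 4.6² − ½·11.86 = 15.23.
Planner sets x_i = Σα_j = 4.6 for every i, so X^SO = 2·4.6 = 9.2.
W^SO = (Σα)·X^SO − ½·2·(Σα)² = (2/2)·4.6² = 21.16.
Deadweight loss = W^SO − W^NE = 5.93.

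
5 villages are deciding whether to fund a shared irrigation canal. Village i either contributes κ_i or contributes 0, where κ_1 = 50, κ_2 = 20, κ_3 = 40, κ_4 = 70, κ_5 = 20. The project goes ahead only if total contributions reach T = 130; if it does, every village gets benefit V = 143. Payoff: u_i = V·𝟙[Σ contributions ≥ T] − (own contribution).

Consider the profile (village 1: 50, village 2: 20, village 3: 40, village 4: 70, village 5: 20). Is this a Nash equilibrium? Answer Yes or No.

Total = 200 ≥ 130: provided.
Village 1 (pledges 50, payoff 93): dropping to 0 → total 150, payoff 143. Profitable deviation.

No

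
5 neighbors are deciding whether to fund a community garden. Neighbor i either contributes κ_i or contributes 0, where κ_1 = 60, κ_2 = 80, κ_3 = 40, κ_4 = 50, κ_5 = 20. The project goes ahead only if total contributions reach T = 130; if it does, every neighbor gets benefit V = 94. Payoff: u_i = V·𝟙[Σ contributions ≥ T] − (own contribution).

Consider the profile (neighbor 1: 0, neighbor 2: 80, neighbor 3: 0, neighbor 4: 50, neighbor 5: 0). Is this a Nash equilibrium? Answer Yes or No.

Total = 130 ≥ 130: provided.
Neighbor 1 (pledges 0, payoff 94): pledging 60 → total 190, payoff 34. No gain.
Neighbor 2 (pledges 80, payoff 14): dropping to 0 → total 50, payoff 0. No gain.
Neighbor 3 (pledges 0, payoff 94): pledging 40 → total 170, payoff 54. No gain.
Neighbor 4 (pledges 50, payoff 44): dropping to 0 → total 80, payoff 0. No gain.
Neighbor 5 (pledges 0, payoff 94): pledging 20 → total 150, payoff 74. No gain.

Yes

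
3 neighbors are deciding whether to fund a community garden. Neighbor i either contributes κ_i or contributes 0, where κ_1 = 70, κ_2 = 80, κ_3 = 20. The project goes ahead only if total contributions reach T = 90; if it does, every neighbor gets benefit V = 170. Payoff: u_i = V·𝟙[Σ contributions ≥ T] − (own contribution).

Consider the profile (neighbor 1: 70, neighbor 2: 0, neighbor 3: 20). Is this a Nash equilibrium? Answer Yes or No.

Yes

Total = 90 ≥ 90: provided.
Neighbor 1 (pledges 70, payoff 100): dropping to 0 → total 20, payoff 0. No gain.
Neighbor 2 (pledges 0, payoff 170): pledging 80 → total 170, payoff 90. No gain.
Neighbor 3 (pledges 20, payoff 150): dropping to 0 → total 70, payoff 0. No gain.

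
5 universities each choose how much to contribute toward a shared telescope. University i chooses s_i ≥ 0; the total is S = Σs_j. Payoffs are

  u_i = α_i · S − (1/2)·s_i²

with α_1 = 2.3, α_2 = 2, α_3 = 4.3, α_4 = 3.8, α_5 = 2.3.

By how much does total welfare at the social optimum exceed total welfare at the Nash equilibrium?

347.89

University i's FOC: ∂u_i/∂s_i = α_i − s_i = 0, so s_i* = α_i.
NE contributions = (2.3, 2, 4.3, 3.8, 2.3); S = 14.7.
W^NE = (Σα)·S − ½Σα_i² = 14.7² − ½·47.51 = 192.335.
Planner sets s_i = Σα_j = 14.7 for every i, so S^SO = 5·14.7 = 73.5.
W^SO = (Σα)·S^SO − ½·5·(Σα)² = (5/2)·14.7² = 540.225.
Deadweight loss = W^SO − W^NE = 347.89.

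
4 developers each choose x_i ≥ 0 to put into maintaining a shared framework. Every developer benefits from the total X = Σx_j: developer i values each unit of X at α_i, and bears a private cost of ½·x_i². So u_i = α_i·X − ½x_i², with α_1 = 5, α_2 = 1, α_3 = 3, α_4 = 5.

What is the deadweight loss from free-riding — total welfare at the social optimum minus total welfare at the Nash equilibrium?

Developer i's FOC: ∂u_i/∂x_i = α_i − x_i = 0, so x_i* = α_i.
NE contributions = (5, 1, 3, 5); X = 14.
W^NE = (Σα)·X − ½Σα_i² = 14² − ½·60 = 166.
Planner sets x_i = Σα_j = 14 for every i, so X^SO = 4·14 = 56.
W^SO = (Σα)·X^SO − ½·4·(Σα)² = (4/2)·14² = 392.
Deadweight loss = W^SO − W^NE = 226.

226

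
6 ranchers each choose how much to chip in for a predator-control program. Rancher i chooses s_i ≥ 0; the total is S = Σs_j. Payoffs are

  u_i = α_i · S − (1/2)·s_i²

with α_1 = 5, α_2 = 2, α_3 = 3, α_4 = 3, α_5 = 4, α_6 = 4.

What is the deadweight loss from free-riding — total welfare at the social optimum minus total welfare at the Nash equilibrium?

Rancher i's FOC: ∂u_i/∂s_i = α_i − s_i = 0, so s_i* = α_i.
NE contributions = (5, 2, 3, 3, 4, 4); S = 21.
W^NE = (Σα)·S − ½Σα_i² = 21² − ½·79 = 401.5.
Planner sets s_i = Σα_j = 21 for every i, so S^SO = 6·21 = 126.
W^SO = (Σα)·S^SO − ½·6·(Σα)² = (6/2)·21² = 1323.
Deadweight loss = W^SO − W^NE = 921.5.

921.5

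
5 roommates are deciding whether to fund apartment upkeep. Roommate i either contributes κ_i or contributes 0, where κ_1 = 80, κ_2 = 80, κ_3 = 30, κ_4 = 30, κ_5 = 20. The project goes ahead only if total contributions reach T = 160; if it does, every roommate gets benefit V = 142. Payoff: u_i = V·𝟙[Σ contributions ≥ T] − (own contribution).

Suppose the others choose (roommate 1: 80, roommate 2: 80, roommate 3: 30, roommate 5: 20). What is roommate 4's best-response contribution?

0

Others' total = 210 ≥ 160; contributing adds cost 30 for no extra benefit.
Best response: 0.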